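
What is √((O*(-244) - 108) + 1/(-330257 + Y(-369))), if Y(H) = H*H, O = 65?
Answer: I*√37597910713699/48524 ≈ 126.36*I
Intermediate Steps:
Y(H) = H²
√((O*(-244) - 108) + 1/(-330257 + Y(-369))) = √((65*(-244) - 108) + 1/(-330257 + (-369)²)) = √((-15860 - 108) + 1/(-330257 + 136161)) = √(-15968 + 1/(-194096)) = √(-15968 - 1/194096) = √(-3099324929/194096) = I*√37597910713699/48524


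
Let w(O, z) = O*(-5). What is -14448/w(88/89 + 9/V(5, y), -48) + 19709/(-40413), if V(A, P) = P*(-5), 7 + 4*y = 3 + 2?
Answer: 25962849679/41261673 ≈ 629.22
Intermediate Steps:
y = -1/2 (y = -7/4 + (3 + 2)/4 = -7/4 + (1/4)*5 = -7/4 + 5/4 = -1/2 ≈ -0.50000)
V(A, P) = -5*P
w(O, z) = -5*O
-14448/w(88/89 + 9/V(5, y), -48) + 19709/(-40413) = -14448*(-1/(5*(88/89 + 9/((-5*(-1/2)))))) + 19709/(-40413) = -14448*(-1/(5*(88*(1/89) + 9/(5/2)))) + 19709*(-1/40413) = -14448*(-1/(5*(88/89 + 9*(2/5)))) - 19709/40413 = -14448*(-1/(5*(88/89 + 18/5))) - 19709/40413 = -14448/((-5*2042/445)) - 19709/40413 = -14448/(-2042/89) - 19709/40413 = -14448*(-89/2042) - 19709/40413 = 642936/1021 - 19709/40413 = 25962849679/41261673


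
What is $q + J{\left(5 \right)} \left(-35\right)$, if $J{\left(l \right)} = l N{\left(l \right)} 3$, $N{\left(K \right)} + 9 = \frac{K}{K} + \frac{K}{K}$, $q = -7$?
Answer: $3668$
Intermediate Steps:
$N{\left(K \right)} = -7$ ($N{\left(K \right)} = -9 + \left(\frac{K}{K} + \frac{K}{K}\right) = -9 + \left(1 + 1\right) = -9 + 2 = -7$)
$J{\left(l \right)} = - 21 l$ ($J{\left(l \right)} = l \left(-7\right) 3 = - 7 l 3 = - 21 l$)
$q + J{\left(5 \right)} \left(-35\right) = -7 + \left(-21\right) 5 \left(-35\right) = -7 - -3675 = -7 + 3675 = 3668$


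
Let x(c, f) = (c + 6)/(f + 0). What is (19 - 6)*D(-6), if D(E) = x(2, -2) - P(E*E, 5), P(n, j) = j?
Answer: -117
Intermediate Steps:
x(c, f) = (6 + c)/f
D(E) = -9 (D(E) = (6 + 2)/(-2) - 1*5 = -1/2*8 - 5 = -4 - 5 = -9)
(19 - 6)*D(-6) = (19 - 6)*(-9) = 13*(-9) = -117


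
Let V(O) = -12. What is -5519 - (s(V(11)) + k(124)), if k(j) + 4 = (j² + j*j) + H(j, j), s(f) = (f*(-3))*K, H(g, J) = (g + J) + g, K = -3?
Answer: -36531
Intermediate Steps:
H(g, J) = J + 2*g (H(g, J) = (J + g) + g = J + 2*g)
s(f) = 9*f (s(f) = (f*(-3))*(-3) = -3*f*(-3) = 9*f)
k(j) = -4 + 2*j² + 3*j (k(j) = -4 + ((j² + j*j) + (j + 2*j)) = -4 + ((j² + j²) + 3*j) = -4 + (2*j² + 3*j) = -4 + 2*j² + 3*j)
-5519 - (s(V(11)) + k(124)) = -5519 - (9*(-12) + (-4 + 2*124² + 3*124)) = -5519 - (-108 + (-4 + 2*15376 + 372)) = -5519 - (-108 + (-4 + 30752 + 372)) = -5519 - (-108 + 31120) = -5519 - 1*31012 = -5519 - 31012 = -36531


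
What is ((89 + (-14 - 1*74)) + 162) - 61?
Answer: 102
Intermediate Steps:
((89 + (-14 - 1*74)) + 162) - 61 = ((89 + (-14 - 74)) + 162) - 61 = ((89 - 88) + 162) - 61 = (1 + 162) - 61 = 163 - 61 = 102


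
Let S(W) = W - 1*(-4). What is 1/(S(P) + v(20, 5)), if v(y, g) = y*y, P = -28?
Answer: 1/376 ≈ 0.0026596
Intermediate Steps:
S(W) = 4 + W (S(W) = W + 4 = 4 + W)
v(y, g) = y²
1/(S(P) + v(20, 5)) = 1/((4 - 28) + 20²) = 1/(-24 + 400) = 1/376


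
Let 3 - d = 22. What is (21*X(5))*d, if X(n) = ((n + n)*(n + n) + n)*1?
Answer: -41895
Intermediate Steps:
d = -19 (d = 3 - 1*22 = 3 - 22 = -19)
X(n) = n + 4*n² (X(n) = ((2*n)*(2*n) + n)*1 = (4*n² + n)*1 = (n + 4*n²)*1 = n + 4*n²)
(21*X(5))*d = (21*(5*(1 + 4*5)))*(-19) = (21*(5*(1 + 20)))*(-19) = (21*(5*21))*(-19) = (21*105)*(-19) = 2205*(-19) = -41895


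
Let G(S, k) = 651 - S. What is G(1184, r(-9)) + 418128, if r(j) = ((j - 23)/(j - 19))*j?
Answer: 417595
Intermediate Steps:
r(j) = j*(-23 + j)/(-19 + j) (r(j) = ((-23 + j)/(-19 + j))*j = j*(-23 + j)/(-19 + j))
G(1184, r(-9)) + 418128 = (651 - 1*1184) + 418128 = (651 - 1184) + 418128 = -533 + 418128 = 417595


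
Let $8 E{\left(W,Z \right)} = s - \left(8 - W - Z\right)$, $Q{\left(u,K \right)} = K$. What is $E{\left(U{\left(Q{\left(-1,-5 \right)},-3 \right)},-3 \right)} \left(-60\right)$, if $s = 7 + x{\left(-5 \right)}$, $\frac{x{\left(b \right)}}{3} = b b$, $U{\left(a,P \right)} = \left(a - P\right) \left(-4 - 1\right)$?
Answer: $- \frac{1215}{2} \approx -607.5$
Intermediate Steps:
$U{\left(a,P \right)} = - 5 a + 5 P$ ($U{\left(a,P \right)} = \left(a - P\right) \left(-5\right) = - 5 a + 5 P$)
$x{\left(b \right)} = 3 b^{2}$ ($x{\left(b \right)} = 3 b b = 3 b^{2}$)
$s = 82$ ($s = 7 + 3 \left(-5\right)^{2} = 7 + 3 \cdot 25 = 7 + 75 = 82$)
$E{\left(W,Z \right)} = \frac{37}{4} + \frac{W}{8} + \frac{Z}{8}$ ($E{\left(W,Z \right)} = \frac{82 - \left(8 - W - Z\right)}{8} = \frac{82 + \left(-8 + W + Z\right)}{8} = \frac{74 + W + Z}{8} = \frac{37}{4} + \frac{W}{8} + \frac{Z}{8}$)
$E{\left(U{\left(Q{\left(-1,-5 \right)},-3 \right)},-3 \right)} \left(-60\right) = \left(\frac{37}{4} + \frac{\left(-5\right) \left(-5\right) + 5 \left(-3\right)}{8} + \frac{1}{8} \left(-3\right)\right) \left(-60\right) = \left(\frac{37}{4} + \frac{25 - 15}{8} - \frac{3}{8}\right) \left(-60\right) = \left(\frac{37}{4} + \frac{1}{8} \cdot 10 - \frac{3}{8}\right) \left(-60\right) = \left(\frac{37}{4} + \frac{5}{4} - \frac{3}{8}\right) \left(-60\right) = \frac{81}{8} \left(-60\right) = - \frac{1215}{2}$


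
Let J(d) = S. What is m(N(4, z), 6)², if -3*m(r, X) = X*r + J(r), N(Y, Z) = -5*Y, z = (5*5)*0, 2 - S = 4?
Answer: 14884/9 ≈ 1653.8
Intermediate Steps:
S = -2 (S = 2 - 1*4 = 2 - 4 = -2)
J(d) = -2
z = 0 (z = 25*0 = 0)
m(r, X) = ⅔ - X*r/3 (m(r, X) = -(X*r - 2)/3 = -(-2 + X*r)/3 = ⅔ - X*r/3)
m(N(4, z), 6)² = (⅔ - ⅓*6*(-5*4))² = (⅔ - ⅓*6*(-20))² = (⅔ + 40)² = (122/3)² = 14884/9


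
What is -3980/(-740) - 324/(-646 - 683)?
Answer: 92153/16391 ≈ 5.6222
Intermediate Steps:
-3980/(-740) - 324/(-646 - 683) = -3980*(-1/740) - 324/(-1329) = 199/37 - 324*(-1/1329) = 199/37 + 108/443 = 92153/16391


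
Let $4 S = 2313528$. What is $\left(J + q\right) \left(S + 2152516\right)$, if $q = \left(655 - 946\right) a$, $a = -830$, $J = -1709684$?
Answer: $-4009378822292$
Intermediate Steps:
$S = 578382$ ($S = \frac{1}{4} \cdot 2313528 = 578382$)
$q = 241530$ ($q = \left(655 - 946\right) \left(-830\right) = \left(-291\right) \left(-830\right) = 241530$)
$\left(J + q\right) \left(S + 2152516\right) = \left(-1709684 + 241530\right) \left(578382 + 2152516\right) = \left(-1468154\right) 2730898 = -4009378822292$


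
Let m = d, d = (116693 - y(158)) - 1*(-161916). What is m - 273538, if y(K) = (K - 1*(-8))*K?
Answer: -21157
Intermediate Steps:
y(K) = K*(8 + K) (y(K) = (K + 8)*K = (8 + K)*K = K*(8 + K))
d = 252381 (d = (116693 - 158*(8 + 158)) - 1*(-161916) = (116693 - 158*166) + 161916 = (116693 - 1*26228) + 161916 = (116693 - 26228) + 161916 = 90465 + 161916 = 252381)
m = 252381
m - 273538 = 252381 - 273538 = -21157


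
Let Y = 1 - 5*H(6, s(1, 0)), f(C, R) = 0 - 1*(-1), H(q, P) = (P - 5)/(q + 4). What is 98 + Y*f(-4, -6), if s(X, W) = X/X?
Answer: 101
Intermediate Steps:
s(X, W) = 1
H(q, P) = (-5 + P)/(4 + q)
f(C, R) = 1 (f(C, R) = 0 + 1 = 1)
Y = 3 (Y = 1 - 5*(-5 + 1)/(4 + 6) = 1 - 5*(-4)/10 = 1 - (-4)/2 = 1 - 5*(-2/5) = 1 + 2 = 3)
98 + Y*f(-4, -6) = 98 + 3*1 = 98 + 3 = 101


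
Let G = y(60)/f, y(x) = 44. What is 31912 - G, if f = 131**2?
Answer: 547641788/17161 ≈ 31912.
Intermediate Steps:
f = 17161
G = 44/17161 ≈ 0.0025640
31912 - G = 31912 - 1*44/17161 = 31912 - 44/17161 = 547641788/17161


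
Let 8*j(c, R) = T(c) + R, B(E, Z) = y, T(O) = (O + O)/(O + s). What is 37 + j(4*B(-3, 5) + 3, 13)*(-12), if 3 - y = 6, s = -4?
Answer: 401/26 ≈ 15.423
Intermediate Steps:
y = -3 (y = 3 - 1*6 = 3 - 6 = -3)
T(O) = 2*O/(-4 + O) (T(O) = (O + O)/(O - 4) = (2*O)/(-4 + O) = 2*O/(-4 + O))
B(E, Z) = -3
j(c, R) = R/8 + c/(4*(-4 + c)) (j(c, R) = (2*c/(-4 + c) + R)/8 = (R + 2*c/(-4 + c))/8 = R/8 + c/(4*(-4 + c)))
37 + j(4*B(-3, 5) + 3, 13)*(-12) = 37 + ((2*(4*(-3) + 3) + 13*(-4 + (4*(-3) + 3)))/(8*(-4 + (4*(-3) + 3))))*(-12) = 37 + ((2*(-12 + 3) + 13*(-4 + (-12 + 3)))/(8*(-4 + (-12 + 3))))*(-12) = 37 + ((2*(-9) + 13*(-4 - 9))/(8*(-4 - 9)))*(-12) = 37 + ((⅛)*(-18 + 13*(-13))/(-13))*(-12) = 37 + ((⅛)*(-1/13)*(-18 - 169))*(-12) = 37 + ((⅛)*(-1/13)*(-187))*(-12) = 37 + (187/104)*(-12) = 37 - 561/26 = 401/26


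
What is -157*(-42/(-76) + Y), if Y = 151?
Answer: -904163/38 ≈ -23794.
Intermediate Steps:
-157*(-42/(-76) + Y) = -157*(-42/(-76) + 151) = -157*(-42*(-1/76) + 151) = -157*(21/38 + 151) = -157*5759/38 = -904163/38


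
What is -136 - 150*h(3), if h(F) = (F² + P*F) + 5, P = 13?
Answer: -8086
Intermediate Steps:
h(F) = 5 + F² + 13*F (h(F) = (F² + 13*F) + 5 = 5 + F² + 13*F)
-136 - 150*h(3) = -136 - 150*(5 + 3² + 13*3) = -136 - 150*(5 + 9 + 39) = -136 - 150*53 = -136 - 7950 = -8086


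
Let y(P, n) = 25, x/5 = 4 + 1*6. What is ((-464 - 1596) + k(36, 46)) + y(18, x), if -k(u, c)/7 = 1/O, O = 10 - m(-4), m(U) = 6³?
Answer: -419203/206 ≈ -2035.0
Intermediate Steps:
x = 50 (x = 5*(4 + 1*6) = 5*(4 + 6) = 5*10 = 50)
m(U) = 216
O = -206 (O = 10 - 1*216 = 10 - 216 = -206)
k(u, c) = 7/206 (k(u, c) = -7/(-206) = -7*(-1/206) = 7/206)
((-464 - 1596) + k(36, 46)) + y(18, x) = ((-464 - 1596) + 7/206) + 25 = (-2060 + 7/206) + 25 = -424353/206 + 25 = -419203/206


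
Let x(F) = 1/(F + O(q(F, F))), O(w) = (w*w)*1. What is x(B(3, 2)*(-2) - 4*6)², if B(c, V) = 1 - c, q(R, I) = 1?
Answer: 1/361 ≈ 0.0027701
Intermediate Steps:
O(w) = w² (O(w) = w²*1 = w²)
x(F) = 1/(1 + F) (x(F) = 1/(F + 1²) = 1/(F + 1) = 1/(1 + F))
x(B(3, 2)*(-2) - 4*6)² = (1/(1 + ((1 - 1*3)*(-2) - 4*6)))² = (1/(1 + ((1 - 3)*(-2) - 24)))² = (1/(1 + (-2*(-2) - 24)))² = (1/(1 + (4 - 24)))² = (1/(1 - 20))² = (1/(-19))² = (-1/19)² = 1/361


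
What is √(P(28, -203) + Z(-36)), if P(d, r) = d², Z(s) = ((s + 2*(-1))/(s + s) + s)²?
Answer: √2646793/36 ≈ 45.192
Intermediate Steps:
Z(s) = (s + (-2 + s)/(2*s))² (Z(s) = ((s - 2)/((2*s)) + s)² = ((-2 + s)*(1/(2*s)) + s)² = ((-2 + s)/(2*s) + s)² = (s + (-2 + s)/(2*s))²)
√(P(28, -203) + Z(-36)) = √(28² + (¼)*(-2 - 36 + 2*(-36)²)²/(-36)²) = √(784 + (¼)*(1/1296)*(-2 - 36 + 2*1296)²) = √(784 + (¼)*(1/1296)*(-2 - 36 + 2592)²) = √(784 + (¼)*(1/1296)*2554²) = √(784 + (¼)*(1/1296)*6522916) = √(784 + 1630729/1296) = √(2646793/1296) = √2646793/36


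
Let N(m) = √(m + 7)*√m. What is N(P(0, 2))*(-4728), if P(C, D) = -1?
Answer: -4728*I*√6 ≈ -11581.0*I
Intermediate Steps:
N(m) = √m*√(7 + m) (N(m) = √(7 + m)*√m = √m*√(7 + m))
N(P(0, 2))*(-4728) = (√(-1)*√(7 - 1))*(-4728) = (I*√6)*(-4728) = -4728*I*√6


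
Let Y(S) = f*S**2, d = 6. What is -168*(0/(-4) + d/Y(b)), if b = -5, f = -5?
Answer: 1008/125 ≈ 8.0640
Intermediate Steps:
Y(S) = -5*S**2
-168*(0/(-4) + d/Y(b)) = -168*(0/(-4) + 6/((-5*(-5)**2))) = -168*(0*(-1/4) + 6/((-5*25))) = -168*(0 + 6/(-125)) = -168*(0 + 6*(-1/125)) = -168*(0 - 6/125) = -168*(-6/125) = 1008/125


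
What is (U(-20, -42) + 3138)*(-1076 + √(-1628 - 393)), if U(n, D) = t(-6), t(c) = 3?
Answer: -3379716 + 3141*I*√2021 ≈ -3.3797e+6 + 1.4121e+5*I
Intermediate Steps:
U(n, D) = 3
(U(-20, -42) + 3138)*(-1076 + √(-1628 - 393)) = (3 + 3138)*(-1076 + √(-1628 - 393)) = 3141*(-1076 + √(-2021)) = 3141*(-1076 + I*√2021) = -3379716 + 3141*I*√2021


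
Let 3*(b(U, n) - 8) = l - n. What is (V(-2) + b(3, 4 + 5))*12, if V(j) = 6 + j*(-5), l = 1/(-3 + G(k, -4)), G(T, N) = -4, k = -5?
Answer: 1760/7 ≈ 251.43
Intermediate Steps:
l = -⅐ (l = 1/(-3 - 4) = 1/(-7) = -⅐ ≈ -0.14286)
V(j) = 6 - 5*j
b(U, n) = 167/21 - n/3 (b(U, n) = 8 + (-⅐ - n)/3 = 8 + (-1/21 - n/3) = 167/21 - n/3)
(V(-2) + b(3, 4 + 5))*12 = ((6 - 5*(-2)) + (167/21 - (4 + 5)/3))*12 = ((6 + 10) + (167/21 - ⅓*9))*12 = (16 + (167/21 - 3))*12 = (16 + 104/21)*12 = (440/21)*12 = 1760/7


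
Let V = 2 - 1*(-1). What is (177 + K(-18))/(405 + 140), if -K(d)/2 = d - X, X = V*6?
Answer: 249/545 ≈ 0.45688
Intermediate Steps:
V = 3 (V = 2 + 1 = 3)
X = 18 (X = 3*6 = 18)
K(d) = 36 - 2*d (K(d) = -2*(d - 1*18) = -2*(d - 18) = -2*(-18 + d) = 36 - 2*d)
(177 + K(-18))/(405 + 140) = (177 + (36 - 2*(-18)))/(405 + 140) = (177 + (36 + 36))/545 = (177 + 72)*(1/545) = 249*(1/545) = 249/545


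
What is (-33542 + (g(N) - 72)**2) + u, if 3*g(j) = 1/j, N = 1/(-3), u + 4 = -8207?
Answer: -36424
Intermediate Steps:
u = -8211 (u = -4 - 8207 = -8211)
N = -1/3 ≈ -0.33333
g(j) = 1/(3*j) (g(j) = (1/j)/3 = 1/(3*j))
(-33542 + (g(N) - 72)**2) + u = (-33542 + (1/(3*(-1/3)) - 72)**2) - 8211 = (-33542 + ((1/3)*(-3) - 72)**2) - 8211 = (-33542 + (-1 - 72)**2) - 8211 = (-33542 + (-73)**2) - 8211 = (-33542 + 5329) - 8211 = -28213 - 8211 = -36424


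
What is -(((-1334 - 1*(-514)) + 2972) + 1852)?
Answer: -4004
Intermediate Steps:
-(((-1334 - 1*(-514)) + 2972) + 1852) = -(((-1334 + 514) + 2972) + 1852) = -((-820 + 2972) + 1852) = -(2152 + 1852) = -1*4004 = -4004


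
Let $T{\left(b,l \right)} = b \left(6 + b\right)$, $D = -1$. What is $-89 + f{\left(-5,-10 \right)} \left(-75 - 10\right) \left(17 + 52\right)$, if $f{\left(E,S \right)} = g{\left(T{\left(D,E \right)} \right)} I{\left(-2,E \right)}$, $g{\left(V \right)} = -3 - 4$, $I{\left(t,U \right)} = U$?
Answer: $-205364$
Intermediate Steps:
$g{\left(V \right)} = -7$ ($g{\left(V \right)} = -3 - 4 = -7$)
$f{\left(E,S \right)} = - 7 E$
$-89 + f{\left(-5,-10 \right)} \left(-75 - 10\right) \left(17 + 52\right) = -89 + \left(-7\right) \left(-5\right) \left(-75 - 10\right) \left(17 + 52\right) = -89 + 35 \left(\left(-85\right) 69\right) = -89 + 35 \left(-5865\right) = -89 - 205275 = -205364$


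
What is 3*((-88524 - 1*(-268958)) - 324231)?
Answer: -431391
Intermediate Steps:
3*((-88524 - 1*(-268958)) - 324231) = 3*((-88524 + 268958) - 324231) = 3*(180434 - 324231) = 3*(-143797) = -431391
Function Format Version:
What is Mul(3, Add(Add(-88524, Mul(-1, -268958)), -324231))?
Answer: -431391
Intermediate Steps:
Mul(3, Add(Add(-88524, Mul(-1, -268958)), -324231)) = Mul(3, Add(Add(-88524, 268958), -324231)) = Mul(3, Add(180434, -324231)) = Mul(3, -143797) = -431391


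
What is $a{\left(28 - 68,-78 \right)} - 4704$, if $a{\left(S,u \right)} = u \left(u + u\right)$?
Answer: $7464$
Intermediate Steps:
$a{\left(S,u \right)} = 2 u^{2}$ ($a{\left(S,u \right)} = u 2 u = 2 u^{2}$)
$a{\left(28 - 68,-78 \right)} - 4704 = 2 \left(-78\right)^{2} - 4704 = 2 \cdot 6084 - 4704 = 12168 - 4704 = 7464$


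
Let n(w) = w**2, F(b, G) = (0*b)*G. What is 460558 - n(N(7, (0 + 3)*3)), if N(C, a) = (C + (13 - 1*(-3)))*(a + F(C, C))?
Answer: 417709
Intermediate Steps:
F(b, G) = 0 (F(b, G) = 0*G = 0)
N(C, a) = a*(16 + C) (N(C, a) = (C + (13 - 1*(-3)))*(a + 0) = (C + (13 + 3))*a = (C + 16)*a = (16 + C)*a = a*(16 + C))
460558 - n(N(7, (0 + 3)*3)) = 460558 - (((0 + 3)*3)*(16 + 7))**2 = 460558 - ((3*3)*23)**2 = 460558 - (9*23)**2 = 460558 - 1*207**2 = 460558 - 1*42849 = 460558 - 42849 = 417709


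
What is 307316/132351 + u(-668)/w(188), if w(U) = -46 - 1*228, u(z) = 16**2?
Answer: 25161364/18132087 ≈ 1.3877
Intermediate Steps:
u(z) = 256
w(U) = -274 (w(U) = -46 - 228 = -274)
307316/132351 + u(-668)/w(188) = 307316/132351 + 256/(-274) = 307316*(1/132351) + 256*(-1/274) = 307316/132351 - 128/137 = 25161364/18132087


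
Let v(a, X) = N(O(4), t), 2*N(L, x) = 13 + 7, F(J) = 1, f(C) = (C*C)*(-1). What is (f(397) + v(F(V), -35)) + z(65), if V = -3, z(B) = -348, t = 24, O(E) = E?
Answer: -157947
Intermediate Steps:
f(C) = -C² (f(C) = C²*(-1) = -C²)
N(L, x) = 10 (N(L, x) = (13 + 7)/2 = (½)*20 = 10)
v(a, X) = 10
(f(397) + v(F(V), -35)) + z(65) = (-1*397² + 10) - 348 = (-1*157609 + 10) - 348 = (-157609 + 10) - 348 = -157599 - 348 = -157947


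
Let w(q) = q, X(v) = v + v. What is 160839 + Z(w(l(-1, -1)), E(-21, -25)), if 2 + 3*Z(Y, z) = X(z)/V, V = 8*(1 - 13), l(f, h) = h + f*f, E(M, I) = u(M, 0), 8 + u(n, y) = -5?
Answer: 23160733/144 ≈ 1.6084e+5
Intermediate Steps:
u(n, y) = -13 (u(n, y) = -8 - 5 = -13)
X(v) = 2*v
E(M, I) = -13
l(f, h) = h + f**2
V = -96 (V = 8*(-12) = -96)
Z(Y, z) = -2/3 - z/144 (Z(Y, z) = -2/3 + ((2*z)/(-96))/3 = -2/3 + ((2*z)*(-1/96))/3 = -2/3 + (-z/48)/3 = -2/3 - z/144)
160839 + Z(w(l(-1, -1)), E(-21, -25)) = 160839 + (-2/3 - 1/144*(-13)) = 160839 + (-2/3 + 13/144) = 160839 - 83/144 = 23160733/144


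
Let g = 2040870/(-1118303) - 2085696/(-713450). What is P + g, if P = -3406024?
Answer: -1358753263969658006/398926637675 ≈ -3.4060e+6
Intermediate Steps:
g = 438190696194/398926637675 (g = 2040870*(-1/1118303) - 2085696*(-1/713450) = -2040870/1118303 + 1042848/356725 = 438190696194/398926637675 ≈ 1.0984)
P + g = -3406024 + 438190696194/398926637675 = -1358753263969658006/398926637675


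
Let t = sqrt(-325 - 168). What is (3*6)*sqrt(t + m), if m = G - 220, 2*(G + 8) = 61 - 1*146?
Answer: 9*sqrt(-1082 + 4*I*sqrt(493)) ≈ 12.14 + 296.29*I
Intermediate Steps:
G = -101/2 (G = -8 + (61 - 1*146)/2 = -8 + (61 - 146)/2 = -8 + (1/2)*(-85) = -8 - 85/2 = -101/2 ≈ -50.500)
t = I*sqrt(493) (t = sqrt(-493) = I*sqrt(493) ≈ 22.204*I)
m = -541/2 (m = -101/2 - 220 = -541/2 ≈ -270.50)
(3*6)*sqrt(t + m) = (3*6)*sqrt(I*sqrt(493) - 541/2) = 18*sqrt(-541/2 + I*sqrt(493))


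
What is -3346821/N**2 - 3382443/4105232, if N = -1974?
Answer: -747771142415/444354416912 ≈ -1.6828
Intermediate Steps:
-3346821/N**2 - 3382443/4105232 = -3346821/((-1974)**2) - 3382443/4105232 = -3346821/3896676 - 3382443*1/4105232 = -3346821*1/3896676 - 3382443/4105232 = -371869/432964 - 3382443/4105232 = -747771142415/444354416912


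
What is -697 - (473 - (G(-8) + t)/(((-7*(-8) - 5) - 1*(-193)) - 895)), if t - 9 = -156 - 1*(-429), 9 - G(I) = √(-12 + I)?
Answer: -253987/217 + 2*I*√5/651 ≈ -1170.4 + 0.0068696*I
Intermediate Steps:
G(I) = 9 - √(-12 + I)
t = 282 (t = 9 + (-156 - 1*(-429)) = 9 + (-156 + 429) = 9 + 273 = 282)
-697 - (473 - (G(-8) + t)/(((-7*(-8) - 5) - 1*(-193)) - 895)) = -697 - (473 - ((9 - √(-12 - 8)) + 282)/(((-7*(-8) - 5) - 1*(-193)) - 895)) = -697 - (473 - ((9 - √(-20)) + 282)/(((56 - 5) + 193) - 895)) = -697 - (473 - ((9 - 2*I*√5) + 282)/((51 + 193) - 895)) = -697 - (473 - ((9 - 2*I*√5) + 282)/(244 - 895)) = -697 - (473 - (291 - 2*I*√5)/(-651)) = -697 - (473 - (291 - 2*I*√5)*(-1)/651) = -697 - (473 - (-97/217 + 2*I*√5/651)) = -697 - (473 + (97/217 - 2*I*√5/651)) = -697 - (102738/217 - 2*I*√5/651) = -697 + (-102738/217 + 2*I*√5/651) = -253987/217 + 2*I*√5/651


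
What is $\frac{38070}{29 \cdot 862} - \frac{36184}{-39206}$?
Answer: $\frac{599275013}{245017897} \approx 2.4458$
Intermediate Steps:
$\frac{38070}{29 \cdot 862} - \frac{36184}{-39206} = \frac{38070}{24998} - - \frac{18092}{19603} = 38070 \cdot \frac{1}{24998} + \frac{18092}{19603} = \frac{19035}{12499} + \frac{18092}{19603} = \frac{599275013}{245017897}$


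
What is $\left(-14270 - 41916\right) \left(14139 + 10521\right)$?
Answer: $-1385546760$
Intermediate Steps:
$\left(-14270 - 41916\right) \left(14139 + 10521\right) = \left(-56186\right) 24660 = -1385546760$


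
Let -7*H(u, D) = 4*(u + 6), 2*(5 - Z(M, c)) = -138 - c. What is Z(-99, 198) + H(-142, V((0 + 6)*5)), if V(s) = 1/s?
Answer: 1755/7 ≈ 250.71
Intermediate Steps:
Z(M, c) = 74 + c/2 (Z(M, c) = 5 - (-138 - c)/2 = 5 + (69 + c/2) = 74 + c/2)
H(u, D) = -24/7 - 4*u/7 (H(u, D) = -4*(u + 6)/7 = -4*(6 + u)/7 = -(24 + 4*u)/7 = -24/7 - 4*u/7)
Z(-99, 198) + H(-142, V((0 + 6)*5)) = (74 + (1/2)*198) + (-24/7 - 4/7*(-142)) = (74 + 99) + (-24/7 + 568/7) = 173 + 544/7 = 1755/7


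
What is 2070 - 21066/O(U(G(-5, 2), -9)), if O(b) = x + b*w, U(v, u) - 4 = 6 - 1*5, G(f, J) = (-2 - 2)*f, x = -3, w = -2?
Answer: 47976/13 ≈ 3690.5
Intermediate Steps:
G(f, J) = -4*f
U(v, u) = 5 (U(v, u) = 4 + (6 - 1*5) = 4 + (6 - 5) = 4 + 1 = 5)
O(b) = -3 - 2*b (O(b) = -3 + b*(-2) = -3 - 2*b)
2070 - 21066/O(U(G(-5, 2), -9)) = 2070 - 21066/(-3 - 2*5) = 2070 - 21066/(-3 - 10) = 2070 - 21066/(-13) = 2070 - 21066*(-1)/13 = 2070 - 1*(-21066/13) = 2070 + 21066/13 = 47976/13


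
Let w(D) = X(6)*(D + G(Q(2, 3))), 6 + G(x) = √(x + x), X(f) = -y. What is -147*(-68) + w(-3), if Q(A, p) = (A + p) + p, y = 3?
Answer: 10011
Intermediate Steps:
Q(A, p) = A + 2*p
X(f) = -3 (X(f) = -1*3 = -3)
G(x) = -6 + √2*√x (G(x) = -6 + √(x + x) = -6 + √(2*x) = -6 + √2*√x)
w(D) = 6 - 3*D (w(D) = -3*(D + (-6 + √2*√(2 + 2*3))) = -3*(D + (-6 + √2*√(2 + 6))) = -3*(D + (-6 + √2*√8)) = -3*(D + (-6 + √2*(2*√2))) = -3*(D + (-6 + 4)) = -3*(D - 2) = -3*(-2 + D) = 6 - 3*D)
-147*(-68) + w(-3) = -147*(-68) + (6 - 3*(-3)) = 9996 + (6 + 9) = 9996 + 15 = 10011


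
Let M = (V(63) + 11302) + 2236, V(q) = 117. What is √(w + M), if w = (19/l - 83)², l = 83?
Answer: √141266195/83 ≈ 143.20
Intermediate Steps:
M = 13655 (M = (117 + 11302) + 2236 = 11419 + 2236 = 13655)
w = 47196900/6889 (w = (19/83 - 83)² = (-6870/83)² = 47196900/6889 ≈ 6851.1)
√(w + M) = √(47196900/6889 + 13655) = √(141266195/6889) = √141266195/83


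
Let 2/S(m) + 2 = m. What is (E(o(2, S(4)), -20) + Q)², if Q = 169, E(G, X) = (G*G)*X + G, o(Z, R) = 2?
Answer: 8281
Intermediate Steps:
S(m) = 2/(-2 + m)
E(G, X) = G + X*G² (E(G, X) = G²*X + G = X*G² + G = G + X*G²)
(E(o(2, S(4)), -20) + Q)² = (2*(1 + 2*(-20)) + 169)² = (2*(1 - 40) + 169)² = (2*(-39) + 169)² = (-78 + 169)² = 91² = 8281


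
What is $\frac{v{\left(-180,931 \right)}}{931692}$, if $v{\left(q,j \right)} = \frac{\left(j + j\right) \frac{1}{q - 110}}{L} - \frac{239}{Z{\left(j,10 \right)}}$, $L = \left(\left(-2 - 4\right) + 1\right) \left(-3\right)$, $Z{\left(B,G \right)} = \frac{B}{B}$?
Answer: $- \frac{130189}{506607525} \approx -0.00025698$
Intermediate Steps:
$Z{\left(B,G \right)} = 1$
$L = 15$ ($L = \left(\left(-2 - 4\right) + 1\right) \left(-3\right) = \left(-6 + 1\right) \left(-3\right) = \left(-5\right) \left(-3\right) = 15$)
$v{\left(q,j \right)} = -239 + \frac{2 j}{15 \left(-110 + q\right)}$ ($v{\left(q,j \right)} = \frac{\left(j + j\right) \frac{1}{q - 110}}{15} - \frac{239}{1} = \frac{2 j}{-110 + q} \frac{1}{15} - 239 = \frac{2 j}{15 \left(-110 + q\right)} - 239 = -239 + \frac{2 j}{15 \left(-110 + q\right)}$)
$\frac{v{\left(-180,931 \right)}}{931692} = \frac{\frac{1}{15} \frac{1}{-110 - 180} \left(394350 - -645300 + 2 \cdot 931\right)}{931692} = \frac{394350 + 645300 + 1862}{15 \left(-290\right)} \frac{1}{931692} = \frac{1}{15} \left(- \frac{1}{290}\right) 1041512 \cdot \frac{1}{931692} = \left(- \frac{520756}{2175}\right) \frac{1}{931692} = - \frac{130189}{506607525}$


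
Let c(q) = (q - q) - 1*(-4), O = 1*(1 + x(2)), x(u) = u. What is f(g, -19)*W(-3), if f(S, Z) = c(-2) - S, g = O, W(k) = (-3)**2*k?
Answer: -27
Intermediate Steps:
W(k) = 9*k
O = 3 (O = 1*(1 + 2) = 1*3 = 3)
g = 3
c(q) = 4 (c(q) = 0 + 4 = 4)
f(S, Z) = 4 - S
f(g, -19)*W(-3) = (4 - 1*3)*(9*(-3)) = (4 - 3)*(-27) = 1*(-27) = -27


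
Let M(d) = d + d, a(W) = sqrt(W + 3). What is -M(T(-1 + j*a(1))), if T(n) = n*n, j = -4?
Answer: -162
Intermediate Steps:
a(W) = sqrt(3 + W)
T(n) = n**2
M(d) = 2*d
-M(T(-1 + j*a(1))) = -2*(-1 - 4*sqrt(3 + 1))**2 = -2*(-1 - 4*sqrt(4))**2 = -2*(-1 - 4*2)**2 = -2*(-1 - 8)**2 = -2*(-9)**2 = -2*81 = -1*162 = -162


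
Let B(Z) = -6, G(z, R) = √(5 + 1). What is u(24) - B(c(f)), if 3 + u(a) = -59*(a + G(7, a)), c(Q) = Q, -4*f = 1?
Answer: -1413 - 59*√6 ≈ -1557.5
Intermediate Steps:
f = -¼ (f = -¼*1 = -¼ ≈ -0.25000)
G(z, R) = √6
u(a) = -3 - 59*a - 59*√6 (u(a) = -3 - 59*(a + √6) = -3 + (-59*a - 59*√6) = -3 - 59*a - 59*√6)
u(24) - B(c(f)) = (-3 - 59*24 - 59*√6) - 1*(-6) = (-3 - 1416 - 59*√6) + 6 = (-1419 - 59*√6) + 6 = -1413 - 59*√6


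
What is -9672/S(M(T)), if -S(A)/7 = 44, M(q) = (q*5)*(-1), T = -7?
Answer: 2418/77 ≈ 31.403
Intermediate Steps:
M(q) = -5*q (M(q) = (5*q)*(-1) = -5*q)
S(A) = -308 (S(A) = -7*44 = -308)
-9672/S(M(T)) = -9672/(-308) = -9672*(-1/308) = 2418/77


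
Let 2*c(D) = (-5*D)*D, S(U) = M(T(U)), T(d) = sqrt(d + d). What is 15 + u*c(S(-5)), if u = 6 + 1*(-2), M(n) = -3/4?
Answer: 75/8 ≈ 9.3750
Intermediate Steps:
T(d) = sqrt(2)*sqrt(d) (T(d) = sqrt(2*d) = sqrt(2)*sqrt(d))
M(n) = -3/4 (M(n) = -3*1/4 = -3/4)
S(U) = -3/4
u = 4 (u = 6 - 2 = 4)
c(D) = -5*D**2/2 (c(D) = ((-5*D)*D)/2 = (-5*D**2)/2 = -5*D**2/2)
15 + u*c(S(-5)) = 15 + 4*(-5*(-3/4)**2/2) = 15 + 4*(-5/2*9/16) = 15 + 4*(-45/32) = 15 - 45/8 = 75/8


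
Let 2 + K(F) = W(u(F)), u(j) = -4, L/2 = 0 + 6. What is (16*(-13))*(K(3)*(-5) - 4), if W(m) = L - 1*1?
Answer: 10192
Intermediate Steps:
L = 12 (L = 2*(0 + 6) = 2*6 = 12)
W(m) = 11 (W(m) = 12 - 1*1 = 12 - 1 = 11)
K(F) = 9 (K(F) = -2 + 11 = 9)
(16*(-13))*(K(3)*(-5) - 4) = (16*(-13))*(9*(-5) - 4) = -208*(-45 - 4) = -208*(-49) = 10192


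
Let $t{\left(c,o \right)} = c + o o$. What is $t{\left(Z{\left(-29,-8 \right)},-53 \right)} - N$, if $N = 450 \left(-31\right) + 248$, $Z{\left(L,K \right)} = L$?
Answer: $16482$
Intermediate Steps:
$t{\left(c,o \right)} = c + o^{2}$
$N = -13702$ ($N = -13950 + 248 = -13702$)
$t{\left(Z{\left(-29,-8 \right)},-53 \right)} - N = \left(-29 + \left(-53\right)^{2}\right) - -13702 = \left(-29 + 2809\right) + 13702 = 2780 + 13702 = 16482$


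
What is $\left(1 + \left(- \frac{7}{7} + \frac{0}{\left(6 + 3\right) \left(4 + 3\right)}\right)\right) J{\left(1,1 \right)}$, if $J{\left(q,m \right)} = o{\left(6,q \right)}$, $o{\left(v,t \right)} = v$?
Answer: $0$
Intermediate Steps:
$J{\left(q,m \right)} = 6$
$\left(1 + \left(- \frac{7}{7} + \frac{0}{\left(6 + 3\right) \left(4 + 3\right)}\right)\right) J{\left(1,1 \right)} = \left(1 + \left(- \frac{7}{7} + \frac{0}{\left(6 + 3\right) \left(4 + 3\right)}\right)\right) 6 = \left(1 - \left(1 + \frac{0}{9 \cdot 7}\right)\right) 6 = \left(1 - \left(1 + \frac{0}{63}\right)\right) 6 = \left(1 + \left(-1 + 0 \cdot \frac{1}{63}\right)\right) 6 = \left(1 + \left(-1 + 0\right)\right) 6 = \left(1 - 1\right) 6 = 0 \cdot 6 = 0$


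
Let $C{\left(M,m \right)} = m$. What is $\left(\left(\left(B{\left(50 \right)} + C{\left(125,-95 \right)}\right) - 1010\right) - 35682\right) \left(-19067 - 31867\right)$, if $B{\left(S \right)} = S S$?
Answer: $1746374058$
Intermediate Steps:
$B{\left(S \right)} = S^{2}$
$\left(\left(\left(B{\left(50 \right)} + C{\left(125,-95 \right)}\right) - 1010\right) - 35682\right) \left(-19067 - 31867\right) = \left(\left(\left(50^{2} - 95\right) - 1010\right) - 35682\right) \left(-19067 - 31867\right) = \left(\left(\left(2500 - 95\right) - 1010\right) - 35682\right) \left(-50934\right) = \left(\left(2405 - 1010\right) - 35682\right) \left(-50934\right) = \left(1395 - 35682\right) \left(-50934\right) = \left(-34287\right) \left(-50934\right) = 1746374058$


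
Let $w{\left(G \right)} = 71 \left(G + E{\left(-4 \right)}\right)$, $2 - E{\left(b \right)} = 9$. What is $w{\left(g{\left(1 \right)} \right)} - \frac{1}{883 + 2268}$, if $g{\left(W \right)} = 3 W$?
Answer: $- \frac{894885}{3151} \approx -284.0$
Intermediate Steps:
$E{\left(b \right)} = -7$ ($E{\left(b \right)} = 2 - 9 = -7$)
$w{\left(G \right)} = -497 + 71 G$ ($w{\left(G \right)} = 71 \left(G - 7\right) = 71 \left(-7 + G\right) = -497 + 71 G$)
$w{\left(g{\left(1 \right)} \right)} - \frac{1}{883 + 2268} = \left(-497 + 71 \cdot 3 \cdot 1\right) - \frac{1}{883 + 2268} = \left(-497 + 71 \cdot 3\right) - \frac{1}{3151} = \left(-497 + 213\right) - \frac{1}{3151} = -284 - \frac{1}{3151} = - \frac{894885}{3151}$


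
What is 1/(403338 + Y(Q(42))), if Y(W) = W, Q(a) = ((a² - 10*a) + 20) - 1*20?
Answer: 1/404682 ≈ 2.4711e-6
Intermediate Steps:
Q(a) = a² - 10*a (Q(a) = (20 + a² - 10*a) - 20 = a² - 10*a)
1/(403338 + Y(Q(42))) = 1/(403338 + 42*(-10 + 42)) = 1/(403338 + 42*32) = 1/(403338 + 1344) = 1/404682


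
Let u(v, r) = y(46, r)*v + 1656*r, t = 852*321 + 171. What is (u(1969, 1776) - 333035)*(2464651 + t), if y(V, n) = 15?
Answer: 7222456520584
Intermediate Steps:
t = 273663 (t = 273492 + 171 = 273663)
u(v, r) = 15*v + 1656*r
(u(1969, 1776) - 333035)*(2464651 + t) = ((15*1969 + 1656*1776) - 333035)*(2464651 + 273663) = ((29535 + 2941056) - 333035)*2738314 = (2970591 - 333035)*2738314 = 2637556*2738314 = 7222456520584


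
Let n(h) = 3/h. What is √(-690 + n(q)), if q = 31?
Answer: I*√662997/31 ≈ 26.266*I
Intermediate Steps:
√(-690 + n(q)) = √(-690 + 3/31) = √(-21387/31) = I*√662997/31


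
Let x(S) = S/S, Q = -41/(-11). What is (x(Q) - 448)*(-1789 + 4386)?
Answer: -1160859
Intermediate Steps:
Q = 41/11 (Q = -41*(-1/11) = 41/11 ≈ 3.7273)
x(S) = 1
(x(Q) - 448)*(-1789 + 4386) = (1 - 448)*(-1789 + 4386) = -447*2597 = -1160859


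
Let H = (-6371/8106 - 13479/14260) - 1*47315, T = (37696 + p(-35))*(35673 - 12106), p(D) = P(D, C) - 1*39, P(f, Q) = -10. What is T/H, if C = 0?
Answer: -51277967774897220/2734707386317 ≈ -18751.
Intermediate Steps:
p(D) = -49 (p(D) = -10 - 1*39 = -10 - 39 = -49)
T = 887226849 (T = (37696 - 49)*(35673 - 12106) = 37647*23567 = 887226849)
H = -2734707386317/57795780 (H = (-6371*1/8106 - 13479*1/14260) - 47315 = (-6371/8106 - 13479/14260) - 47315 = -100055617/57795780 - 47315 = -2734707386317/57795780 ≈ -47317.)
T/H = 887226849/(-2734707386317/57795780) = 887226849*(-57795780/2734707386317) = -51277967774897220/2734707386317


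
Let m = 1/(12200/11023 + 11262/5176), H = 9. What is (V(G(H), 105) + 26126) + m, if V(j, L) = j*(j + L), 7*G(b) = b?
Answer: 120509197544986/4588561537 ≈ 26263.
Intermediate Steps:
G(b) = b/7
V(j, L) = j*(L + j)
m = 28527524/93644113 (m = 1/(12200*(1/11023) + 11262*(1/5176)) = 1/(12200/11023 + 5631/2588) = 1/(93644113/28527524) = 28527524/93644113 ≈ 0.30464)
(V(G(H), 105) + 26126) + m = (((⅐)*9)*(105 + (⅐)*9) + 26126) + 28527524/93644113 = (9*(105 + 9/7)/7 + 26126) + 28527524/93644113 = ((9/7)*(744/7) + 26126) + 28527524/93644113 = (6696/49 + 26126) + 28527524/93644113 = 1286870/49 + 28527524/93644113 = 120509197544986/4588561537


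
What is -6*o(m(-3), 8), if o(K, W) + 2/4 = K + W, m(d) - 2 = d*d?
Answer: -111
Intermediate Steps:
m(d) = 2 + d² (m(d) = 2 + d*d = 2 + d²)
o(K, W) = -½ + K + W (o(K, W) = -½ + (K + W) = -½ + K + W)
-6*o(m(-3), 8) = -6*(-½ + (2 + (-3)²) + 8) = -6*(-½ + (2 + 9) + 8) = -6*(-½ + 11 + 8) = -6*37/2 = -111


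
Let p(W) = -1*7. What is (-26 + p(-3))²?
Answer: 1089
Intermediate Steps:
p(W) = -7
(-26 + p(-3))² = (-26 - 7)² = (-33)² = 1089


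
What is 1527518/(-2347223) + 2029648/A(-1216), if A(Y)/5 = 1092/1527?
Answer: 606222945469194/1067986465 ≈ 5.6763e+5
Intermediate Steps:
A(Y) = 1820/509 (A(Y) = 5*(1092/1527) = 5*(1092*(1/1527)) = 5*(364/509) = 1820/509)
1527518/(-2347223) + 2029648/A(-1216) = 1527518/(-2347223) + 2029648/(1820/509) = 1527518*(-1/2347223) + 2029648*(509/1820) = -1527518/2347223 + 258272708/455 = 606222945469194/1067986465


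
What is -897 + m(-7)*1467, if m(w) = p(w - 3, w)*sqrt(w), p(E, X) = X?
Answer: -897 - 10269*I*sqrt(7) ≈ -897.0 - 27169.0*I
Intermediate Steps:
m(w) = w**(3/2) (m(w) = w*sqrt(w) = w**(3/2))
-897 + m(-7)*1467 = -897 + (-7)**(3/2)*1467 = -897 - 7*I*sqrt(7)*1467 = -897 - 10269*I*sqrt(7)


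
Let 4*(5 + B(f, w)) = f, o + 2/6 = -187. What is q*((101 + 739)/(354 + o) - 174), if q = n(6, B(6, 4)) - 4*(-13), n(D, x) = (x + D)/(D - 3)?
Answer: -223168/25 ≈ -8926.7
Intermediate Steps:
o = -562/3 (o = -1/3 - 187 = -562/3 ≈ -187.33)
B(f, w) = -5 + f/4
n(D, x) = (D + x)/(-3 + D)
q = 317/6 (q = (6 + (-5 + (1/4)*6))/(-3 + 6) - 4*(-13) = (6 + (-5 + 3/2))/3 + 52 = (6 - 7/2)/3 + 52 = (1/3)*(5/2) + 52 = 5/6 + 52 = 317/6 ≈ 52.833)
q*((101 + 739)/(354 + o) - 174) = 317*((101 + 739)/(354 - 562/3) - 174)/6 = 317*(840/(500/3) - 174)/6 = 317*(840*(3/500) - 174)/6 = 317*(126/25 - 174)/6 = (317/6)*(-4224/25) = -223168/25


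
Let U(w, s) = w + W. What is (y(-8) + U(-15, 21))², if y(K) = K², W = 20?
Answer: 4761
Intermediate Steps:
U(w, s) = 20 + w (U(w, s) = w + 20 = 20 + w)
(y(-8) + U(-15, 21))² = ((-8)² + (20 - 15))² = (64 + 5)² = 69² = 4761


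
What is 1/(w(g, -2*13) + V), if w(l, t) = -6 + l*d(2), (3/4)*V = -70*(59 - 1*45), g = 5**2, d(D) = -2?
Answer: -3/4088 ≈ -0.00073386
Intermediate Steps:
g = 25
V = -3920/3 (V = 4*(-70*(59 - 1*45))/3 = 4*(-70*(59 - 45))/3 = 4*(-70*14)/3 = (4/3)*(-980) = -3920/3 ≈ -1306.7)
w(l, t) = -6 - 2*l (w(l, t) = -6 + l*(-2) = -6 - 2*l)
1/(w(g, -2*13) + V) = 1/((-6 - 2*25) - 3920/3) = 1/((-6 - 50) - 3920/3) = 1/(-56 - 3920/3) = 1/(-4088/3) = -3/4088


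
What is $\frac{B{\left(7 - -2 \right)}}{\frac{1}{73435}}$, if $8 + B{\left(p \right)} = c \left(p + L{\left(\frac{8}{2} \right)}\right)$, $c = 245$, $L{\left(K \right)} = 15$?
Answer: $431210320$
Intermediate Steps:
$B{\left(p \right)} = 3667 + 245 p$ ($B{\left(p \right)} = -8 + 245 \left(p + 15\right) = -8 + 245 \left(15 + p\right) = -8 + \left(3675 + 245 p\right) = 3667 + 245 p$)
$\frac{B{\left(7 - -2 \right)}}{\frac{1}{73435}} = \frac{3667 + 245 \left(7 - -2\right)}{\frac{1}{73435}} = \left(3667 + 245 \left(7 + 2\right)\right) \frac{1}{\frac{1}{73435}} = \left(3667 + 245 \cdot 9\right) 73435 = \left(3667 + 2205\right) 73435 = 5872 \cdot 73435 = 431210320$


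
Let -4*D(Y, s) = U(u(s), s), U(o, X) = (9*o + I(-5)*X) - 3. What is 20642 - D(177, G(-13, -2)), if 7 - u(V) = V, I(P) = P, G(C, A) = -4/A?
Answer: 20650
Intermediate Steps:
u(V) = 7 - V
U(o, X) = -3 - 5*X + 9*o (U(o, X) = (9*o - 5*X) - 3 = (-5*X + 9*o) - 3 = -3 - 5*X + 9*o)
D(Y, s) = -15 + 7*s/2 (D(Y, s) = -(-3 - 5*s + 9*(7 - s))/4 = -(-3 - 5*s + (63 - 9*s))/4 = -(60 - 14*s)/4 = -15 + 7*s/2)
20642 - D(177, G(-13, -2)) = 20642 - (-15 + 7*(-4/(-2))/2) = 20642 - (-15 + 7*(-4*(-½))/2) = 20642 - (-15 + (7/2)*2) = 20642 - (-15 + 7) = 20642 - 1*(-8) = 20642 + 8 = 20650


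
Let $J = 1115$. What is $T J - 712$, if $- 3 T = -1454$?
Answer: $\frac{1619074}{3} \approx 5.3969 \cdot 10^{5}$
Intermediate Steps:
$T = \frac{1454}{3}$ ($T = \left(- \frac{1}{3}\right) \left(-1454\right) = \frac{1454}{3} \approx 484.67$)
$T J - 712 = \frac{1454}{3} \cdot 1115 - 712 = \frac{1621210}{3} - 712 = \frac{1619074}{3}$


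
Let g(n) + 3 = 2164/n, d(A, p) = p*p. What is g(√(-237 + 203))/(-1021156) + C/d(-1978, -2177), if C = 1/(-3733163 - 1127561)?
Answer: 8638713702679/2940491486705941322 + 541*I*√34/8679826 ≈ 2.9378e-6 + 0.00036343*I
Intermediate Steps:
d(A, p) = p²
g(n) = -3 + 2164/n
C = -1/4860724 (C = 1/(-4860724) = -1/4860724 ≈ -2.0573e-7)
g(√(-237 + 203))/(-1021156) + C/d(-1978, -2177) = (-3 + 2164/(√(-237 + 203)))/(-1021156) - 1/(4860724*((-2177)²)) = (-3 + 2164/(√(-34)))*(-1/1021156) - 1/4860724/4739329 = (-3 + 2164/((I*√34)))*(-1/1021156) - 1/4860724*1/4739329 = (-3 + 2164*(-I*√34/34))*(-1/1021156) - 1/23036570214196 = (-3 - 1082*I*√34/17)*(-1/1021156) - 1/23036570214196 = (3/1021156 + 541*I*√34/8679826) - 1/23036570214196 = 8638713702679/2940491486705941322 + 541*I*√34/8679826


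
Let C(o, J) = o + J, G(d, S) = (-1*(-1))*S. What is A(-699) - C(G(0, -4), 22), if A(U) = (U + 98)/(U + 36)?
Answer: -11333/663 ≈ -17.094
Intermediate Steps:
G(d, S) = S (G(d, S) = 1*S = S)
A(U) = (98 + U)/(36 + U)
C(o, J) = J + o
A(-699) - C(G(0, -4), 22) = (98 - 699)/(36 - 699) - (22 - 4) = -601/(-663) - 1*18 = -1/663*(-601) - 18 = 601/663 - 18 = -11333/663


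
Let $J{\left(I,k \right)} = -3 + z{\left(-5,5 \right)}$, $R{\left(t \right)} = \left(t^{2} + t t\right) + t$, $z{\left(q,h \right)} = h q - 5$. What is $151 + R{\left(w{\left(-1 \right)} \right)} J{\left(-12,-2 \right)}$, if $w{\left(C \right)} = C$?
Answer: $118$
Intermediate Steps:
$z{\left(q,h \right)} = -5 + h q$
$R{\left(t \right)} = t + 2 t^{2}$ ($R{\left(t \right)} = \left(t^{2} + t^{2}\right) + t = 2 t^{2} + t = t + 2 t^{2}$)
$J{\left(I,k \right)} = -33$ ($J{\left(I,k \right)} = -3 + \left(-5 + 5 \left(-5\right)\right) = -3 - 30 = -33$)
$151 + R{\left(w{\left(-1 \right)} \right)} J{\left(-12,-2 \right)} = 151 + - (1 + 2 \left(-1\right)) \left(-33\right) = 151 + - (1 - 2) \left(-33\right) = 151 + \left(-1\right) \left(-1\right) \left(-33\right) = 151 + 1 \left(-33\right) = 151 - 33 = 118$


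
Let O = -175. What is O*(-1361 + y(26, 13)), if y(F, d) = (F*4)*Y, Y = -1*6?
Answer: 347375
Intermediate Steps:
Y = -6
y(F, d) = -24*F (y(F, d) = (F*4)*(-6) = (4*F)*(-6) = -24*F)
O*(-1361 + y(26, 13)) = -175*(-1361 - 24*26) = -175*(-1361 - 624) = -175*(-1985) = 347375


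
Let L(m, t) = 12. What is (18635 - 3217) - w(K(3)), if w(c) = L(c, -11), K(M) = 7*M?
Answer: 15406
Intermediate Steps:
w(c) = 12
(18635 - 3217) - w(K(3)) = (18635 - 3217) - 1*12 = 15418 - 12 = 15406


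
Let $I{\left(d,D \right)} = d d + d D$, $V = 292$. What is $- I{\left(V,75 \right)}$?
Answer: $-107164$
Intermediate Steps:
$I{\left(d,D \right)} = d^{2} + D d$
$- I{\left(V,75 \right)} = - 292 \left(75 + 292\right) = - 292 \cdot 367 = \left(-1\right) 107164 = -107164$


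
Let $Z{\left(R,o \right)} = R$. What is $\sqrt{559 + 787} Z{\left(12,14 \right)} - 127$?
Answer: $-127 + 12 \sqrt{1346} \approx 313.25$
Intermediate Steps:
$\sqrt{559 + 787} Z{\left(12,14 \right)} - 127 = \sqrt{559 + 787} \cdot 12 - 127 = \sqrt{1346} \cdot 12 - 127 = 12 \sqrt{1346} - 127 = -127 + 12 \sqrt{1346}$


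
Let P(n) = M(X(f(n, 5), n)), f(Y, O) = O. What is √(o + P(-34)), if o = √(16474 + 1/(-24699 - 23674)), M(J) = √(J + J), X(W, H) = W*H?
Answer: √(2379*√1151073157 + 1257698*I*√85)/793 ≈ 11.358 + 0.8117*I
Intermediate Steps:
X(W, H) = H*W
M(J) = √2*√J (M(J) = √(2*J) = √2*√J)
P(n) = √10*√n (P(n) = √2*√(n*5) = √2*√(5*n) = √2*(√5*√n) = √10*√n)
o = 3*√1151073157/793 (o = √(16474 + 1/(-48373)) = √(16474 - 1/48373) = √(796896801/48373) = 3*√1151073157/793 ≈ 128.35)
√(o + P(-34)) = √(3*√1151073157/793 + √10*√(-34)) = √(3*√1151073157/793 + √10*(I*√34)) = √(3*√1151073157/793 + 2*I*√85)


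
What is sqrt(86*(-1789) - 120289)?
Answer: I*sqrt(274143) ≈ 523.59*I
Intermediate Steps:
sqrt(86*(-1789) - 120289) = sqrt(-153854 - 120289) = sqrt(-274143) = I*sqrt(274143)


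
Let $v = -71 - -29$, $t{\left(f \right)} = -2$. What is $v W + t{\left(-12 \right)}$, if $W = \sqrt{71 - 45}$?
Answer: $-2 - 42 \sqrt{26} \approx -216.16$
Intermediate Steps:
$W = \sqrt{26} \approx 5.099$
$v = -42$ ($v = -71 + 29 = -42$)
$v W + t{\left(-12 \right)} = - 42 \sqrt{26} - 2 = -2 - 42 \sqrt{26}$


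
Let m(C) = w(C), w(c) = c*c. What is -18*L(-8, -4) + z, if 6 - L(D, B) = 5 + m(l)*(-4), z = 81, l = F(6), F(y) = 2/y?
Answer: 55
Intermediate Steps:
l = 1/3 (l = 2/6 = 2*(1/6) = 1/3 ≈ 0.33333)
w(c) = c**2
m(C) = C**2
L(D, B) = 13/9 (L(D, B) = 6 - (5 + (1/3)**2*(-4)) = 6 - (5 + (1/9)*(-4)) = 6 - (5 - 4/9) = 6 - 1*41/9 = 6 - 41/9 = 13/9)
-18*L(-8, -4) + z = -18*13/9 + 81 = -26 + 81 = 55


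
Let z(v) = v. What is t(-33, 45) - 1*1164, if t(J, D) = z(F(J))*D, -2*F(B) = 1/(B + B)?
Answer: -51201/44 ≈ -1163.7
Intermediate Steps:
F(B) = -1/(4*B) (F(B) = -1/(2*(B + B)) = -1/(2*B)/2 = -1/(4*B))
t(J, D) = -D/(4*J) (t(J, D) = (-1/(4*J))*D = -D/(4*J))
t(-33, 45) - 1*1164 = -1/4*45/(-33) - 1*1164 = -1/4*45*(-1/33) - 1164 = 15/44 - 1164 = -51201/44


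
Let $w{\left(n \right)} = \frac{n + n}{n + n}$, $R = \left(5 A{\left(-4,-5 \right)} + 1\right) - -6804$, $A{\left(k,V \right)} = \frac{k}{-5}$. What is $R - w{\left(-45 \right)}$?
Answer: $6808$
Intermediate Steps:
$A{\left(k,V \right)} = - \frac{k}{5}$ ($A{\left(k,V \right)} = k \left(- \frac{1}{5}\right) = - \frac{k}{5}$)
$R = 6809$ ($R = \left(5 \left(\left(- \frac{1}{5}\right) \left(-4\right)\right) + 1\right) - -6804 = \left(5 \cdot \frac{4}{5} + 1\right) + 6804 = \left(4 + 1\right) + 6804 = 5 + 6804 = 6809$)
$w{\left(n \right)} = 1$ ($w{\left(n \right)} = \frac{2 n}{2 n} = 2 n \frac{1}{2 n} = 1$)
$R - w{\left(-45 \right)} = 6809 - 1 = 6808$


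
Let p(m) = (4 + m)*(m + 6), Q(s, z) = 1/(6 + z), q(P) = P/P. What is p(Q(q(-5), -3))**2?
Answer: 61009/81 ≈ 753.20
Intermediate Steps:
q(P) = 1
p(m) = (4 + m)*(6 + m)
p(Q(q(-5), -3))**2 = (24 + (1/(6 - 3))**2 + 10/(6 - 3))**2 = (24 + (1/3)**2 + 10/3)**2 = (24 + (1/3)**2 + 10*(1/3))**2 = (24 + 1/9 + 10/3)**2 = (247/9)**2 = 61009/81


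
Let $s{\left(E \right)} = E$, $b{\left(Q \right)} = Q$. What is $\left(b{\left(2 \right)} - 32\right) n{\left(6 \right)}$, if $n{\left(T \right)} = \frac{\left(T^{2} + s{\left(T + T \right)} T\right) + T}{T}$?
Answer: $-570$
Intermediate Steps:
$n{\left(T \right)} = \frac{T + 3 T^{2}}{T}$ ($n{\left(T \right)} = \frac{\left(T^{2} + \left(T + T\right) T\right) + T}{T} = \frac{\left(T^{2} + 2 T T\right) + T}{T} = \frac{\left(T^{2} + 2 T^{2}\right) + T}{T} = \frac{3 T^{2} + T}{T} = \frac{T + 3 T^{2}}{T}$)
$\left(b{\left(2 \right)} - 32\right) n{\left(6 \right)} = \left(2 - 32\right) \left(1 + 3 \cdot 6\right) = - 30 \left(1 + 18\right) = \left(-30\right) 19 = -570$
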